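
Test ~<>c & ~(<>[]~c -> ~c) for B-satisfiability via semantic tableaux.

Unsatisfiable

1. ~<>c & ~(<>[]~c -> ~c), u
2. ~<>c, u
3. ~(<>[]~c -> ~c), u
4. <>[]~c, u
5. c, u
6. ~c, u
Accessibility: uRu
Branch closes: c and ~c both at u.
Every branch closes; the branch above is one of them.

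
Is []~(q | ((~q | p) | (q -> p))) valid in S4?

Tableau for the negation ~[]~(q | ((~q | p) | (q -> p))):
1. ~[]~(q | ((~q | p) | (q -> p))), u
2. q | ((~q | p) | (q -> p)), v
3. (~q | p) | (q -> p), v
4. q -> p, v
5. p, v
Accessibility: uRu, uRv, vRv
The negation has an open branch (countermodel exists).

Not valid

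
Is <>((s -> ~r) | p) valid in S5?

Tableau for the negation ~<>((s -> ~r) | p):
1. ~<>((s -> ~r) | p), 0
2. ~((s -> ~r) | p), 0
3. ~(s -> ~r), 0
4. ~p, 0
5. s, 0
6. r, 0
Accessibility: 0R0
The negation has an open branch (countermodel exists).

Invalid (countermodel exists)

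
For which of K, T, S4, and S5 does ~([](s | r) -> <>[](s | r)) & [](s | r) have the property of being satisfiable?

K

T-tableau for the formula:
1. ~([](s | r) -> <>[](s | r)) & [](s | r), 0
2. ~([](s | r) -> <>[](s | r)), 0
3. [](s | r), 0
4. ~<>[](s | r), 0
5. s | r, 0
6. ~[](s | r), 0
7. r, 0
8. ~(s | r), 1
9. ~s, 1
10. ~r, 1
11. s | r, 1
12. ~[](s | r), 1
13. r, 1
Accessibility: 0R0, 0R1, 1R1
Branch closes: r and ~r both at 1.
Every branch closes (one shown): unsatisfiable in T, hence also in S4, S5 (every S4/S5-frame is a T-frame).
K-tableau for the formula:
1. ~([](s | r) -> <>[](s | r)) & [](s | r), 0
2. ~([](s | r) -> <>[](s | r)), 0
3. [](s | r), 0
4. ~<>[](s | r), 0
Complete open branch: satisfiable in K.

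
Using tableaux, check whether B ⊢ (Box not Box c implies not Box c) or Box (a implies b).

Tableau for the negation not ((Box not Box c implies not Box c) or Box (a implies b)):
1. not ((Box not Box c implies not Box c) or Box (a implies b)), 0
2. not (Box not Box c implies not Box c), 0   [neg-or-rule on 1]
3. not Box (a implies b), 0   [neg-or-rule on 1]
4. Box not Box c, 0   [neg-implies-rule on 2]
5. Box c, 0   [neg-implies-rule on 2]
6. not Box c, 0   [Box-rule on 4 via 0R0]
7. c, 0   [Box-rule on 5 via 0R0]
8. not (a implies b), 1   [neg-Box-rule on 3: fresh world 1, 0R1]
9. a, 1   [neg-implies-rule on 8]
10. not b, 1   [neg-implies-rule on 8]
11. not Box c, 1   [Box-rule on 4 via 0R1]
12. c, 1   [Box-rule on 5 via 0R1]
13. not c, 2   [neg-Box-rule on 6: fresh world 2, 0R2]
14. not Box c, 2   [Box-rule on 4 via 0R2]
15. c, 2   [Box-rule on 5 via 0R2]
Accessibility: 0R0, 0R1, 0R2, 1R0, 1R1, 2R0, 2R2
Branch closes: c and not c both at 2.
All branches of the negation close; one closing branch shown above.

Valid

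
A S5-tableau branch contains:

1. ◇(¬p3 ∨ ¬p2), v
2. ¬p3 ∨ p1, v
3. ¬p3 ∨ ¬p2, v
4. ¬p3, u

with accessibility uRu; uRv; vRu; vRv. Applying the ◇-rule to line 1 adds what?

a fresh world w with vRw, and ¬p3 ∨ ¬p2 at w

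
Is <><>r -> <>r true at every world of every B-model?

Invalid (countermodel exists)

Tableau for the negation ~(<><>r -> <>r):
1. ~(<><>r -> <>r), w0
2. <><>r, w0
3. ~<>r, w0
4. ~r, w0
5. <>r, w1
6. ~r, w1
7. r, w2
Accessibility: w0Rw0, w0Rw1, w1Rw0, w1Rw1, w1Rw2, w2Rw1, w2Rw2
The negation has an open branch (countermodel exists).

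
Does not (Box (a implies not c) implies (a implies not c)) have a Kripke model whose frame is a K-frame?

1. not (Box (a implies not c) implies (a implies not c)), w0
2. Box (a implies not c), w0   [neg-implies-rule on 1]
3. not (a implies not c), w0   [neg-implies-rule on 1]
4. a, w0   [neg-implies-rule on 3]
5. c, w0   [neg-implies-rule on 3]

Yes, satisfiable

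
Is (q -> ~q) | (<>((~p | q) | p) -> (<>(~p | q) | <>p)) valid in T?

Tableau for the negation ~((q -> ~q) | (<>((~p | q) | p) -> (<>(~p | q) | <>p))):
1. ~((q -> ~q) | (<>((~p | q) | p) -> (<>(~p | q) | <>p))), u
2. ~(q -> ~q), u
3. ~(<>((~p | q) | p) -> (<>(~p | q) | <>p)), u
4. q, u
5. <>((~p | q) | p), u
6. ~(<>(~p | q) | <>p), u
7. ~<>(~p | q), u
8. ~<>p, u
9. ~(~p | q), u
10. p, u
11. ~q, u
Accessibility: uRu
Branch closes: q and ~q both at u.
Every branch of the negation's tableau closes; the branch above is one of them.

Yes, valid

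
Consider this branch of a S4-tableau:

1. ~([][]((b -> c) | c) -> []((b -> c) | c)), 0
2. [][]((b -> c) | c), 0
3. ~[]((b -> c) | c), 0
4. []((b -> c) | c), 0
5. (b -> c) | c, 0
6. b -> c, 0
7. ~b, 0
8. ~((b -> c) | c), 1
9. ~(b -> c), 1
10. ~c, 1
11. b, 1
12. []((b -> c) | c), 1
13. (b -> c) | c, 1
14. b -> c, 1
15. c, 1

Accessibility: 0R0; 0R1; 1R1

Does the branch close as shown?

Yes, closed

Both c and ~c appear at 1.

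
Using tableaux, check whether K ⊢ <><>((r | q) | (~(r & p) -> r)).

Not valid

Tableau for the negation ~<><>((r | q) | (~(r & p) -> r)):
1. ~<><>((r | q) | (~(r & p) -> r)), u
The negation has an open branch (countermodel exists).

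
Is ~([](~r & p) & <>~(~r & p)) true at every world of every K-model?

Tableau for the negation [](~r & p) & <>~(~r & p):
1. [](~r & p) & <>~(~r & p), 0
2. [](~r & p), 0
3. <>~(~r & p), 0
4. ~(~r & p), 1
5. ~r & p, 1
6. ~r, 1
7. p, 1
8. ~p, 1
Accessibility: 0R1
Branch closes: p and ~p both at 1.
All branches of the negation close; one closing branch shown above.

Yes, valid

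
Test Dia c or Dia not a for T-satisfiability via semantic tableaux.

Yes, satisfiable

1. Dia c or Dia not a, u
2. Dia not a, u   [or-rule on 1 (branches; this branch)]
3. not a, v   [Dia-rule on 2: fresh world v, uRv]
Accessibility: uRu, uRv, vRv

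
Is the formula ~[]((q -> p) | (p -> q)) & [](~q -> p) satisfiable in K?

Unsatisfiable (every branch closes)

1. ~[]((q -> p) | (p -> q)) & [](~q -> p), u
2. ~[]((q -> p) | (p -> q)), u   [&-rule on 1]
3. [](~q -> p), u   [&-rule on 1]
4. ~((q -> p) | (p -> q)), v   [~[]-rule on 2: fresh world v, uRv]
5. ~(q -> p), v   [~|-rule on 4]
6. ~(p -> q), v   [~|-rule on 4]
7. q, v   [~->-rule on 5]
8. ~p, v   [~->-rule on 5]
9. p, v   [~->-rule on 6]
10. ~q, v   [~->-rule on 6]
Accessibility: uRv
Branch closes: p and ~p both at v.
All branches of the tableau close; one closing branch shown above.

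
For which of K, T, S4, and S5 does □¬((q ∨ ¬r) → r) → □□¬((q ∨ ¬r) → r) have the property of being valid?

S4-tableau for the negation ¬(□¬((q ∨ ¬r) → r) → □□¬((q ∨ ¬r) → r)):
1. ¬(□¬((q ∨ ¬r) → r) → □□¬((q ∨ ¬r) → r)), u
2. □¬((q ∨ ¬r) → r), u   [¬→-rule on 1]
3. ¬□□¬((q ∨ ¬r) → r), u   [¬→-rule on 1]
4. ¬((q ∨ ¬r) → r), u   [□-rule on 2 via uRu]
5. q ∨ ¬r, u   [¬→-rule on 4]
6. ¬r, u   [¬→-rule on 4]
7. ¬□¬((q ∨ ¬r) → r), v   [¬□-rule on 3: fresh world v, uRv]
8. ¬((q ∨ ¬r) → r), v   [□-rule on 2 via uRv]
9. q ∨ ¬r, v   [¬→-rule on 8]
10. ¬r, v   [¬→-rule on 8]
11. (q ∨ ¬r) → r, w   [¬□-rule on 7: fresh world w, vRw]
12. ¬((q ∨ ¬r) → r), w   [□-rule on 2 via uRw]
13. q ∨ ¬r, w   [¬→-rule on 12]
14. ¬r, w   [¬→-rule on 12]
15. ¬(q ∨ ¬r), w   [→-rule on 11 (branches; this branch)]
16. ¬q, w   [¬∨-rule on 15]
17. r, w   [¬∨-rule on 15]
Accessibility: uRu, uRv, uRw, vRv, vRw, wRw
Branch closes: r and ¬r both at w.
Every branch closes (one shown): valid in S4, hence also in S5 (every theorem of S4 is a theorem of S5).
T-tableau for the negation ¬(□¬((q ∨ ¬r) → r) → □□¬((q ∨ ¬r) → r)):
1. ¬(□¬((q ∨ ¬r) → r) → □□¬((q ∨ ¬r) → r)), u
2. □¬((q ∨ ¬r) → r), u   [¬→-rule on 1]
3. ¬□□¬((q ∨ ¬r) → r), u   [¬→-rule on 1]
4. ¬((q ∨ ¬r) → r), u   [□-rule on 2 via uRu]
5. q ∨ ¬r, u   [¬→-rule on 4]
6. ¬r, u   [¬→-rule on 4]
7. ¬□¬((q ∨ ¬r) → r), v   [¬□-rule on 3: fresh world v, uRv]
8. ¬((q ∨ ¬r) → r), v   [□-rule on 2 via uRv]
9. q ∨ ¬r, v   [¬→-rule on 8]
10. ¬r, v   [¬→-rule on 8]
11. (q ∨ ¬r) → r, w   [¬□-rule on 7: fresh world w, vRw]
12. r, w   [→-rule on 11 (branches; this branch)]
Accessibility: uRu, uRv, vRv, vRw, wRw
Complete open branch: countermodel on a T-frame, so not valid in T, nor in K (the same frame is also a K-frame).

S4, S5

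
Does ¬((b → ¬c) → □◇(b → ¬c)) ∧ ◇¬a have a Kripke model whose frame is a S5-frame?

No, unsatisfiable

1. ¬((b → ¬c) → □◇(b → ¬c)) ∧ ◇¬a, u
2. ¬((b → ¬c) → □◇(b → ¬c)), u   [∧-rule on 1]
3. ◇¬a, u   [∧-rule on 1]
4. b → ¬c, u   [¬→-rule on 2]
5. ¬□◇(b → ¬c), u   [¬→-rule on 2]
6. ¬c, u   [→-rule on 4 (branches; this branch)]
7. ¬a, v   [◇-rule on 3: fresh world v, uRv]
8. ¬◇(b → ¬c), w   [¬□-rule on 5: fresh world w, uRw]
9. ¬(b → ¬c), u   [¬◇-rule on 8 via wRu]
10. b, u   [¬→-rule on 9]
11. c, u   [¬→-rule on 9]
Accessibility: uRu, uRv, uRw, vRu, vRv, vRw, wRu, wRv, wRw
Branch closes: c and ¬c both at u.
All branches of the tableau close; one closing branch shown above.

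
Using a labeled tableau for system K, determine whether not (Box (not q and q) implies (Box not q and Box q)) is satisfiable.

1. not (Box (not q and q) implies (Box not q and Box q)), w0
2. Box (not q and q), w0
3. not (Box not q and Box q), w0
4. not Box q, w0
5. not q, w1
6. not q and q, w1
7. q, w1
Accessibility: w0Rw1
Branch closes: q and not q both at w1.
(One branch shown.) All branches close.

Unsatisfiable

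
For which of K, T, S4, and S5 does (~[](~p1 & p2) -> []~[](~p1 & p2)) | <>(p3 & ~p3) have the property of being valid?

S5

S4-tableau for the negation ~((~[](~p1 & p2) -> []~[](~p1 & p2)) | <>(p3 & ~p3)):
1. ~((~[](~p1 & p2) -> []~[](~p1 & p2)) | <>(p3 & ~p3)), u
2. ~(~[](~p1 & p2) -> []~[](~p1 & p2)), u
3. ~<>(p3 & ~p3), u
4. ~[](~p1 & p2), u
5. ~[]~[](~p1 & p2), u
6. ~(p3 & ~p3), u
7. p3, u
8. ~(~p1 & p2), v
9. ~(p3 & ~p3), v
10. ~p2, v
11. p3, v
12. [](~p1 & p2), w
13. ~(p3 & ~p3), w
14. ~p1 & p2, w
15. ~p1, w
16. p2, w
17. p3, w
Accessibility: uRu, uRv, uRw, vRv, wRw
Complete open branch: countermodel on an S4-frame, so not valid in S4, nor in K, T (the same frame is also a K-frame and a T-frame).
S5-tableau for the negation ~((~[](~p1 & p2) -> []~[](~p1 & p2)) | <>(p3 & ~p3)):
1. ~((~[](~p1 & p2) -> []~[](~p1 & p2)) | <>(p3 & ~p3)), u
2. ~(~[](~p1 & p2) -> []~[](~p1 & p2)), u
3. ~<>(p3 & ~p3), u
4. ~[](~p1 & p2), u
5. ~[]~[](~p1 & p2), u
6. ~(p3 & ~p3), u
7. p3, u
8. ~(~p1 & p2), v
9. ~(p3 & ~p3), v
10. ~p2, v
11. p3, v
12. [](~p1 & p2), w
13. ~(p3 & ~p3), w
14. ~p1 & p2, u
15. ~p1, u
16. p2, u
17. ~p1 & p2, v
18. ~p1, v
19. p2, v
Accessibility: uRu, uRv, uRw, vRu, vRv, vRw, wRu, wRv, wRw
Branch closes: p2 and ~p2 both at v.
Every branch closes (one shown): valid in S5.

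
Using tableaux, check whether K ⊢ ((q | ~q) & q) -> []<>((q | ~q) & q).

Tableau for the negation ~(((q | ~q) & q) -> []<>((q | ~q) & q)):
1. ~(((q | ~q) & q) -> []<>((q | ~q) & q)), 0
2. (q | ~q) & q, 0   [~->-rule on 1]
3. ~[]<>((q | ~q) & q), 0   [~->-rule on 1]
4. q | ~q, 0   [&-rule on 2]
5. q, 0   [&-rule on 2]
6. ~<>((q | ~q) & q), 1   [~[]-rule on 3: fresh world 1, 0R1]
Accessibility: 0R1
The negation has an open branch (countermodel exists).

No, not valid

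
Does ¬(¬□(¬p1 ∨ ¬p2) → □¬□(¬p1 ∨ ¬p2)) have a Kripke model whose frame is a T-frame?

1. ¬(¬□(¬p1 ∨ ¬p2) → □¬□(¬p1 ∨ ¬p2)), u
2. ¬□(¬p1 ∨ ¬p2), u
3. ¬□¬□(¬p1 ∨ ¬p2), u
4. ¬(¬p1 ∨ ¬p2), v
5. p1, v
6. p2, v
7. □(¬p1 ∨ ¬p2), w
8. ¬p1 ∨ ¬p2, w
9. ¬p2, w
Accessibility: uRu, uRv, uRw, vRv, wRw

Yes, satisfiable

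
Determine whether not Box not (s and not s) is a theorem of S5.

Not valid

Tableau for the negation Box not (s and not s):
1. Box not (s and not s), 0
2. not (s and not s), 0
3. s, 0
Accessibility: 0R0
The negation has an open branch (countermodel exists).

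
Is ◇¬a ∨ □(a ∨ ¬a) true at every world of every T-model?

Valid

Tableau for the negation ¬(◇¬a ∨ □(a ∨ ¬a)):
1. ¬(◇¬a ∨ □(a ∨ ¬a)), w0
2. ¬◇¬a, w0
3. ¬□(a ∨ ¬a), w0
4. a, w0
5. ¬(a ∨ ¬a), w1
6. ¬a, w1
7. a, w1
Accessibility: w0Rw0, w0Rw1, w1Rw1
Branch closes: a and ¬a both at w1.
All branches of the negation close; one closing branch shown above.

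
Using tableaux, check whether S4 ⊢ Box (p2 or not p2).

Tableau for the negation not Box (p2 or not p2):
1. not Box (p2 or not p2), u
2. not (p2 or not p2), v
3. not p2, v
4. p2, v
Accessibility: uRu, uRv, vRv
Branch closes: p2 and not p2 both at v.
All branches of the negation close; one closing branch shown above.

Valid in S4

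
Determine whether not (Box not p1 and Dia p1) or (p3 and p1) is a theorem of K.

Tableau for the negation not (not (Box not p1 and Dia p1) or (p3 and p1)):
1. not (not (Box not p1 and Dia p1) or (p3 and p1)), w0
2. Box not p1 and Dia p1, w0
3. not (p3 and p1), w0
4. Box not p1, w0
5. Dia p1, w0
6. not p1, w0
7. p1, w1
8. not p1, w1
Accessibility: w0Rw1
Branch closes: p1 and not p1 both at w1.
Every branch of the negation's tableau closes; the branch above is one of them.

Yes, valid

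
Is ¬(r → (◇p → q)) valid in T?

Tableau for the negation r → (◇p → q):
1. r → (◇p → q), u
2. ◇p → q, u
3. q, u
Accessibility: uRu
The negation has an open branch (countermodel exists).

Not valid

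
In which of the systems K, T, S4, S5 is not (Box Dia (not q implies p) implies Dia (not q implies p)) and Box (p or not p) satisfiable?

K-tableau for the formula:
1. not (Box Dia (not q implies p) implies Dia (not q implies p)) and Box (p or not p), w0
2. not (Box Dia (not q implies p) implies Dia (not q implies p)), w0
3. Box (p or not p), w0
4. Box Dia (not q implies p), w0
5. not Dia (not q implies p), w0
Complete open branch: satisfiable in K.
T-tableau for the formula:
1. not (Box Dia (not q implies p) implies Dia (not q implies p)) and Box (p or not p), w0
2. not (Box Dia (not q implies p) implies Dia (not q implies p)), w0
3. Box (p or not p), w0
4. Box Dia (not q implies p), w0
5. not Dia (not q implies p), w0
6. p or not p, w0
7. Dia (not q implies p), w0
8. not (not q implies p), w0
9. not q, w0
10. not p, w0
11. not q implies p, w1
12. p or not p, w1
13. Dia (not q implies p), w1
14. not (not q implies p), w1
15. not q, w1
16. not p, w1
17. p, w1
Accessibility: w0Rw0, w0Rw1, w1Rw1
Branch closes: p and not p both at w1.
Every branch closes (one shown): unsatisfiable in T, hence also in S4, S5 (every S4/S5-frame is a T-frame).

K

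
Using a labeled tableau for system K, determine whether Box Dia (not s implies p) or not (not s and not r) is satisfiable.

Satisfiable

1. Box Dia (not s implies p) or not (not s and not r), w0
2. not (not s and not r), w0
3. r, w0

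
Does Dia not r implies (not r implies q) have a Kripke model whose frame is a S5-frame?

1. Dia not r implies (not r implies q), u
2. not r implies q, u
3. q, u
Accessibility: uRu

Satisfiable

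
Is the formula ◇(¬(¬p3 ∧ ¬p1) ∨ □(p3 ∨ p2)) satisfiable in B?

Yes, satisfiable

1. ◇(¬(¬p3 ∧ ¬p1) ∨ □(p3 ∨ p2)), w0
2. ¬(¬p3 ∧ ¬p1) ∨ □(p3 ∨ p2), w1   [◇-rule on 1: fresh world w1, w0Rw1]
3. □(p3 ∨ p2), w1   [∨-rule on 2 (branches; this branch)]
4. p3 ∨ p2, w0   [□-rule on 3 via w1Rw0]
5. p3 ∨ p2, w1   [□-rule on 3 via w1Rw1]
6. p2, w0   [∨-rule on 4 (branches; this branch)]
7. p2, w1   [∨-rule on 5 (branches; this branch)]
Accessibility: w0Rw0, w0Rw1, w1Rw0, w1Rw1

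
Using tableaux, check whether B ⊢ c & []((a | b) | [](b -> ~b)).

Tableau for the negation ~(c & []((a | b) | [](b -> ~b))):
1. ~(c & []((a | b) | [](b -> ~b))), 0
2. ~[]((a | b) | [](b -> ~b)), 0
3. ~((a | b) | [](b -> ~b)), 1
4. ~(a | b), 1
5. ~[](b -> ~b), 1
6. ~a, 1
7. ~b, 1
8. ~(b -> ~b), 2
9. b, 2
Accessibility: 0R0, 0R1, 1R0, 1R1, 1R2, 2R1, 2R2
The negation has an open branch (countermodel exists).

No, not valid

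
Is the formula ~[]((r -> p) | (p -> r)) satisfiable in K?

Unsatisfiable

1. ~[]((r -> p) | (p -> r)), u
2. ~((r -> p) | (p -> r)), v
3. ~(r -> p), v
4. ~(p -> r), v
5. r, v
6. ~p, v
7. p, v
8. ~r, v
Accessibility: uRv
Branch closes: p and ~p both at v.
(One branch shown.) All branches close.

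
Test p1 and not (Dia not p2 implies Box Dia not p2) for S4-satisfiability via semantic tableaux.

1. p1 and not (Dia not p2 implies Box Dia not p2), w0
2. p1, w0
3. not (Dia not p2 implies Box Dia not p2), w0
4. Dia not p2, w0
5. not Box Dia not p2, w0
6. not p2, w1
7. not Dia not p2, w2
8. p2, w2
Accessibility: w0Rw0, w0Rw1, w0Rw2, w1Rw1, w2Rw2

Satisfiable (open branch found)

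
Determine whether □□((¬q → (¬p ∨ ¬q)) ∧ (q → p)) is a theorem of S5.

Tableau for the negation ¬□□((¬q → (¬p ∨ ¬q)) ∧ (q → p)):
1. ¬□□((¬q → (¬p ∨ ¬q)) ∧ (q → p)), u
2. ¬□((¬q → (¬p ∨ ¬q)) ∧ (q → p)), v   [¬□-rule on 1: fresh world v, uRv]
3. ¬((¬q → (¬p ∨ ¬q)) ∧ (q → p)), w   [¬□-rule on 2: fresh world w, vRw]
4. ¬(q → p), w   [¬∧-rule on 3 (branches; this branch)]
5. q, w   [¬→-rule on 4]
6. ¬p, w   [¬→-rule on 4]
Accessibility: uRu, uRv, uRw, vRu, vRv, vRw, wRu, wRv, wRw
The negation has an open branch (countermodel exists).

No, not valid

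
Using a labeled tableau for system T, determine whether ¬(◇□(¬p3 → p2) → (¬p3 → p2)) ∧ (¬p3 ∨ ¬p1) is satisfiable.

1. ¬(◇□(¬p3 → p2) → (¬p3 → p2)) ∧ (¬p3 ∨ ¬p1), u
2. ¬(◇□(¬p3 → p2) → (¬p3 → p2)), u   [∧-rule on 1]
3. ¬p3 ∨ ¬p1, u   [∧-rule on 1]
4. ◇□(¬p3 → p2), u   [¬→-rule on 2]
5. ¬(¬p3 → p2), u   [¬→-rule on 2]
6. ¬p3, u   [¬→-rule on 5]
7. ¬p2, u   [¬→-rule on 5]
8. ¬p1, u   [∨-rule on 3 (branches; this branch)]
9. □(¬p3 → p2), v   [◇-rule on 4: fresh world v, uRv]
10. ¬p3 → p2, v   [□-rule on 9 via vRv]
11. p2, v   [→-rule on 10 (branches; this branch)]
Accessibility: uRu, uRv, vRv

Yes, satisfiable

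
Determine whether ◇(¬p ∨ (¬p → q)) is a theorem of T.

Valid

Tableau for the negation ¬◇(¬p ∨ (¬p → q)):
1. ¬◇(¬p ∨ (¬p → q)), u
2. ¬(¬p ∨ (¬p → q)), u   [¬◇-rule on 1 via uRu]
3. p, u   [¬∨-rule on 2]
4. ¬(¬p → q), u   [¬∨-rule on 2]
5. ¬p, u   [¬→-rule on 4]
6. ¬q, u   [¬→-rule on 4]
Accessibility: uRu
Branch closes: p and ¬p both at u.
All branches of the negation close; one closing branch shown above.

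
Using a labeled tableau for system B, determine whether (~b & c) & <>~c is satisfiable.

1. (~b & c) & <>~c, 0
2. ~b & c, 0
3. <>~c, 0
4. ~b, 0
5. c, 0
6. ~c, 1
Accessibility: 0R0, 0R1, 1R0, 1R1

Satisfiable (open branch found)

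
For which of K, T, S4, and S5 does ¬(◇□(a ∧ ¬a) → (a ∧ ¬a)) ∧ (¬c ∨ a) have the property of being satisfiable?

K-tableau for the formula:
1. ¬(◇□(a ∧ ¬a) → (a ∧ ¬a)) ∧ (¬c ∨ a), u
2. ¬(◇□(a ∧ ¬a) → (a ∧ ¬a)), u
3. ¬c ∨ a, u
4. ◇□(a ∧ ¬a), u
5. ¬(a ∧ ¬a), u
6. a, u
7. □(a ∧ ¬a), v
Accessibility: uRv
Complete open branch: satisfiable in K.
T-tableau for the formula:
1. ¬(◇□(a ∧ ¬a) → (a ∧ ¬a)) ∧ (¬c ∨ a), u
2. ¬(◇□(a ∧ ¬a) → (a ∧ ¬a)), u
3. ¬c ∨ a, u
4. ◇□(a ∧ ¬a), u
5. ¬(a ∧ ¬a), u
6. a, u
7. □(a ∧ ¬a), v
8. a ∧ ¬a, v
9. a, v
10. ¬a, v
Accessibility: uRu, uRv, vRv
Branch closes: a and ¬a both at v.
Every branch closes (one shown): unsatisfiable in T, hence also in S4, S5 (every S4/S5-frame is a T-frame).

K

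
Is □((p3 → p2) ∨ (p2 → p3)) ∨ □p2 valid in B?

Valid

Tableau for the negation ¬(□((p3 → p2) ∨ (p2 → p3)) ∨ □p2):
1. ¬(□((p3 → p2) ∨ (p2 → p3)) ∨ □p2), 0
2. ¬□((p3 → p2) ∨ (p2 → p3)), 0
3. ¬□p2, 0
4. ¬((p3 → p2) ∨ (p2 → p3)), 1
5. ¬(p3 → p2), 1
6. ¬(p2 → p3), 1
7. p3, 1
8. ¬p2, 1
9. p2, 1
10. ¬p3, 1
Accessibility: 0R0, 0R1, 1R0, 1R1
Branch closes: p2 and ¬p2 both at 1.
Every branch of the negation's tableau closes; the branch above is one of them.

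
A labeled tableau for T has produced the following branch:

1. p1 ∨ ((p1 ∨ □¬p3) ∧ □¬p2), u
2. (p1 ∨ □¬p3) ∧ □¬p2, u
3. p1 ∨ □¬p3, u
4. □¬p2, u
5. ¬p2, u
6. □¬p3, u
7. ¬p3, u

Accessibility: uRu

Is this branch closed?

There is no literal clash: for every atom and world, at most one sign appears.

Not closed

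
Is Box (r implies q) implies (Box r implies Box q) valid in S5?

Yes, valid

Tableau for the negation not (Box (r implies q) implies (Box r implies Box q)):
1. not (Box (r implies q) implies (Box r implies Box q)), 0
2. Box (r implies q), 0
3. not (Box r implies Box q), 0
4. Box r, 0
5. not Box q, 0
6. r implies q, 0
7. r, 0
8. q, 0
9. not q, 1
10. r implies q, 1
11. r, 1
12. q, 1
Accessibility: 0R0, 0R1, 1R0, 1R1
Branch closes: q and not q both at 1.
All branches of the negation close; one closing branch shown above.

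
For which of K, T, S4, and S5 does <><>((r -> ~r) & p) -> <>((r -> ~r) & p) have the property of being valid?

S4, S5

S4-tableau for the negation ~(<><>((r -> ~r) & p) -> <>((r -> ~r) & p)):
1. ~(<><>((r -> ~r) & p) -> <>((r -> ~r) & p)), u
2. <><>((r -> ~r) & p), u
3. ~<>((r -> ~r) & p), u
4. ~((r -> ~r) & p), u
5. ~(r -> ~r), u
6. r, u
7. <>((r -> ~r) & p), v
8. ~((r -> ~r) & p), v
9. ~(r -> ~r), v
10. r, v
11. (r -> ~r) & p, w
12. r -> ~r, w
13. p, w
14. ~((r -> ~r) & p), w
15. ~r, w
16. ~(r -> ~r), w
17. r, w
Accessibility: uRu, uRv, uRw, vRv, vRw, wRw
Branch closes: r and ~r both at w.
Every branch closes (one shown): valid in S4, hence also in S5 (every theorem of S4 is a theorem of S5).
T-tableau for the negation ~(<><>((r -> ~r) & p) -> <>((r -> ~r) & p)):
1. ~(<><>((r -> ~r) & p) -> <>((r -> ~r) & p)), u
2. <><>((r -> ~r) & p), u
3. ~<>((r -> ~r) & p), u
4. ~((r -> ~r) & p), u
5. ~p, u
6. <>((r -> ~r) & p), v
7. ~((r -> ~r) & p), v
8. ~p, v
9. (r -> ~r) & p, w
10. r -> ~r, w
11. p, w
12. ~r, w
Accessibility: uRu, uRv, vRv, vRw, wRw
Complete open branch: countermodel on a T-frame, so not valid in T, nor in K (the same frame is also a K-frame).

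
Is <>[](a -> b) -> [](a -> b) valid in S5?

Valid

Tableau for the negation ~(<>[](a -> b) -> [](a -> b)):
1. ~(<>[](a -> b) -> [](a -> b)), w0
2. <>[](a -> b), w0
3. ~[](a -> b), w0
4. [](a -> b), w1
5. a -> b, w0
6. a -> b, w1
7. b, w0
8. b, w1
9. ~(a -> b), w2
10. a, w2
11. ~b, w2
12. a -> b, w2
13. b, w2
Accessibility: w0Rw0, w0Rw1, w0Rw2, w1Rw0, w1Rw1, w1Rw2, w2Rw0, w2Rw1, w2Rw2
Branch closes: b and ~b both at w2.
Every branch of the negation's tableau closes; the branch above is one of them.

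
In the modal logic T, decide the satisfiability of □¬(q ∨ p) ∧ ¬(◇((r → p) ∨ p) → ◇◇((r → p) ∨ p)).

1. □¬(q ∨ p) ∧ ¬(◇((r → p) ∨ p) → ◇◇((r → p) ∨ p)), w0
2. □¬(q ∨ p), w0   [∧-rule on 1]
3. ¬(◇((r → p) ∨ p) → ◇◇((r → p) ∨ p)), w0   [∧-rule on 1]
4. ◇((r → p) ∨ p), w0   [¬→-rule on 3]
5. ¬◇◇((r → p) ∨ p), w0   [¬→-rule on 3]
6. ¬(q ∨ p), w0   [□-rule on 2 via w0Rw0]
7. ¬q, w0   [¬∨-rule on 6]
8. ¬p, w0   [¬∨-rule on 6]
9. ¬◇((r → p) ∨ p), w0   [¬◇-rule on 5 via w0Rw0]
10. ¬((r → p) ∨ p), w0   [¬◇-rule on 9 via w0Rw0]
11. ¬(r → p), w0   [¬∨-rule on 10]
12. r, w0   [¬→-rule on 11]
13. (r → p) ∨ p, w1   [◇-rule on 4: fresh world w1, w0Rw1]
14. ¬(q ∨ p), w1   [□-rule on 2 via w0Rw1]
15. ¬q, w1   [¬∨-rule on 14]
16. ¬p, w1   [¬∨-rule on 14]
17. ¬◇((r → p) ∨ p), w1   [¬◇-rule on 5 via w0Rw1]
18. ¬((r → p) ∨ p), w1   [¬◇-rule on 9 via w0Rw1]
19. ¬(r → p), w1   [¬∨-rule on 18]
20. r, w1   [¬→-rule on 19]
21. r → p, w1   [∨-rule on 13 (branches; this branch)]
22. p, w1   [→-rule on 21 (branches; this branch)]
Accessibility: w0Rw0, w0Rw1, w1Rw1
Branch closes: p and ¬p both at w1.
(One branch shown.) All branches close.

Unsatisfiable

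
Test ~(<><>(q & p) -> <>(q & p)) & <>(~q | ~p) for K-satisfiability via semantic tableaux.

1. ~(<><>(q & p) -> <>(q & p)) & <>(~q | ~p), 0
2. ~(<><>(q & p) -> <>(q & p)), 0
3. <>(~q | ~p), 0
4. <><>(q & p), 0
5. ~<>(q & p), 0
6. ~q | ~p, 1
7. ~(q & p), 1
8. ~p, 1
9. <>(q & p), 2
10. ~(q & p), 2
11. ~p, 2
12. q & p, 3
13. q, 3
14. p, 3
Accessibility: 0R1, 0R2, 2R3

Yes, satisfiable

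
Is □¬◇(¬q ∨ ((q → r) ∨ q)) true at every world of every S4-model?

Tableau for the negation ¬□¬◇(¬q ∨ ((q → r) ∨ q)):
1. ¬□¬◇(¬q ∨ ((q → r) ∨ q)), u
2. ◇(¬q ∨ ((q → r) ∨ q)), v
3. ¬q ∨ ((q → r) ∨ q), w
4. (q → r) ∨ q, w
5. q, w
Accessibility: uRu, uRv, uRw, vRv, vRw, wRw
The negation has an open branch (countermodel exists).

Not valid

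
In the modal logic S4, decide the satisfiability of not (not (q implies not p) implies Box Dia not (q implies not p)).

Satisfiable

1. not (not (q implies not p) implies Box Dia not (q implies not p)), u
2. not (q implies not p), u
3. not Box Dia not (q implies not p), u
4. q, u
5. p, u
6. not Dia not (q implies not p), v
7. q implies not p, v
8. not p, v
Accessibility: uRu, uRv, vRv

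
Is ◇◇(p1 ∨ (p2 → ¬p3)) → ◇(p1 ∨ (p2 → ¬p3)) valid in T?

No, not valid

Tableau for the negation ¬(◇◇(p1 ∨ (p2 → ¬p3)) → ◇(p1 ∨ (p2 → ¬p3))):
1. ¬(◇◇(p1 ∨ (p2 → ¬p3)) → ◇(p1 ∨ (p2 → ¬p3))), u
2. ◇◇(p1 ∨ (p2 → ¬p3)), u
3. ¬◇(p1 ∨ (p2 → ¬p3)), u
4. ¬(p1 ∨ (p2 → ¬p3)), u
5. ¬p1, u
6. ¬(p2 → ¬p3), u
7. p2, u
8. p3, u
9. ◇(p1 ∨ (p2 → ¬p3)), v
10. ¬(p1 ∨ (p2 → ¬p3)), v
11. ¬p1, v
12. ¬(p2 → ¬p3), v
13. p2, v
14. p3, v
15. p1 ∨ (p2 → ¬p3), w
16. p2 → ¬p3, w
17. ¬p3, w
Accessibility: uRu, uRv, vRv, vRw, wRw
The negation has an open branch (countermodel exists).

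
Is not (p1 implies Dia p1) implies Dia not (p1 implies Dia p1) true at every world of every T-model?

Tableau for the negation not (not (p1 implies Dia p1) implies Dia not (p1 implies Dia p1)):
1. not (not (p1 implies Dia p1) implies Dia not (p1 implies Dia p1)), w0
2. not (p1 implies Dia p1), w0
3. not Dia not (p1 implies Dia p1), w0
4. p1, w0
5. not Dia p1, w0
6. p1 implies Dia p1, w0
7. not p1, w0
Accessibility: w0Rw0
Branch closes: p1 and not p1 both at w0.
Every branch of the negation's tableau closes; the branch above is one of them.

Yes, valid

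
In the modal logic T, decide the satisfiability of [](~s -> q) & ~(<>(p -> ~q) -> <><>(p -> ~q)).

1. [](~s -> q) & ~(<>(p -> ~q) -> <><>(p -> ~q)), 0
2. [](~s -> q), 0   [&-rule on 1]
3. ~(<>(p -> ~q) -> <><>(p -> ~q)), 0   [&-rule on 1]
4. <>(p -> ~q), 0   [~->-rule on 3]
5. ~<><>(p -> ~q), 0   [~->-rule on 3]
6. ~s -> q, 0   [[]-rule on 2 via 0R0]
7. ~<>(p -> ~q), 0   [~<>-rule on 5 via 0R0]
8. ~(p -> ~q), 0   [~<>-rule on 7 via 0R0]
9. p, 0   [~->-rule on 8]
10. q, 0   [~->-rule on 8]
11. p -> ~q, 1   [<>-rule on 4: fresh world 1, 0R1]
12. ~s -> q, 1   [[]-rule on 2 via 0R1]
13. ~<>(p -> ~q), 1   [~<>-rule on 5 via 0R1]
14. ~(p -> ~q), 1   [~<>-rule on 7 via 0R1]
15. p, 1   [~->-rule on 14]
16. q, 1   [~->-rule on 14]
17. ~q, 1   [->-rule on 11 (branches; this branch)]
Accessibility: 0R0, 0R1, 1R1
Branch closes: q and ~q both at 1.
(One branch shown.) All branches close.

No, unsatisfiable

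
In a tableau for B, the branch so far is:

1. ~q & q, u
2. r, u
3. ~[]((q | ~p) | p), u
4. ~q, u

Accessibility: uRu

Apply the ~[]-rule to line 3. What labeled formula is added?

a fresh world v with uRv, and ~((q | ~p) | p) at v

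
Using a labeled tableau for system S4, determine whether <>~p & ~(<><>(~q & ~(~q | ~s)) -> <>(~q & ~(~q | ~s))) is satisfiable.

Unsatisfiable

1. <>~p & ~(<><>(~q & ~(~q | ~s)) -> <>(~q & ~(~q | ~s))), 0
2. <>~p, 0
3. ~(<><>(~q & ~(~q | ~s)) -> <>(~q & ~(~q | ~s))), 0
4. <><>(~q & ~(~q | ~s)), 0
5. ~<>(~q & ~(~q | ~s)), 0
6. ~(~q & ~(~q | ~s)), 0
7. ~q | ~s, 0
8. ~s, 0
9. ~p, 1
10. ~(~q & ~(~q | ~s)), 1
11. ~q | ~s, 1
12. ~s, 1
13. <>(~q & ~(~q | ~s)), 2
14. ~(~q & ~(~q | ~s)), 2
15. ~q | ~s, 2
16. ~s, 2
17. ~q & ~(~q | ~s), 3
18. ~q, 3
19. ~(~q | ~s), 3
20. q, 3
21. s, 3
Accessibility: 0R0, 0R1, 0R2, 0R3, 1R1, 2R2, 2R3, 3R3
Branch closes: q and ~q both at 3.
Every branch closes; the branch above is one of them.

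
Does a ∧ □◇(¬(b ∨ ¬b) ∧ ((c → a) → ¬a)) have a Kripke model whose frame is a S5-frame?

1. a ∧ □◇(¬(b ∨ ¬b) ∧ ((c → a) → ¬a)), 0
2. a, 0
3. □◇(¬(b ∨ ¬b) ∧ ((c → a) → ¬a)), 0
4. ◇(¬(b ∨ ¬b) ∧ ((c → a) → ¬a)), 0
5. ¬(b ∨ ¬b) ∧ ((c → a) → ¬a), 1
6. ¬(b ∨ ¬b), 1
7. (c → a) → ¬a, 1
8. ¬b, 1
9. b, 1
Accessibility: 0R0, 0R1, 1R0, 1R1
Branch closes: b and ¬b both at 1.
(One branch shown.) All branches close.

Unsatisfiable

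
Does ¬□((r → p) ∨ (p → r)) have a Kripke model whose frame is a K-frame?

1. ¬□((r → p) ∨ (p → r)), 0
2. ¬((r → p) ∨ (p → r)), 1   [¬□-rule on 1: fresh world 1, 0R1]
3. ¬(r → p), 1   [¬∨-rule on 2]
4. ¬(p → r), 1   [¬∨-rule on 2]
5. r, 1   [¬→-rule on 3]
6. ¬p, 1   [¬→-rule on 3]
7. p, 1   [¬→-rule on 4]
8. ¬r, 1   [¬→-rule on 4]
Accessibility: 0R1
Branch closes: p and ¬p both at 1.
(One branch shown.) All branches close.

Unsatisfiable (every branch closes)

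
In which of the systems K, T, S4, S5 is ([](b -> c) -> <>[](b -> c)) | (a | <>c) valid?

T, S4, S5

K-tableau for the negation ~(([](b -> c) -> <>[](b -> c)) | (a | <>c)):
1. ~(([](b -> c) -> <>[](b -> c)) | (a | <>c)), w0
2. ~([](b -> c) -> <>[](b -> c)), w0
3. ~(a | <>c), w0
4. [](b -> c), w0
5. ~<>[](b -> c), w0
6. ~a, w0
7. ~<>c, w0
Complete open branch: countermodel on a K-frame, so not valid in K.
T-tableau for the negation ~(([](b -> c) -> <>[](b -> c)) | (a | <>c)):
1. ~(([](b -> c) -> <>[](b -> c)) | (a | <>c)), w0
2. ~([](b -> c) -> <>[](b -> c)), w0
3. ~(a | <>c), w0
4. [](b -> c), w0
5. ~<>[](b -> c), w0
6. ~a, w0
7. ~<>c, w0
8. b -> c, w0
9. ~[](b -> c), w0
10. ~c, w0
11. ~b, w0
12. ~(b -> c), w1
13. b, w1
14. ~c, w1
15. b -> c, w1
16. ~[](b -> c), w1
17. c, w1
Accessibility: w0Rw0, w0Rw1, w1Rw1
Branch closes: c and ~c both at w1.
Every branch closes (one shown): valid in T, hence also in S4, S5 (every theorem of T is a theorem of S4 and S5).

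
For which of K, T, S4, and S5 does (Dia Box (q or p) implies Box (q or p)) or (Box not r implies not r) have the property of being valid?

T, S4, S5

K-tableau for the negation not ((Dia Box (q or p) implies Box (q or p)) or (Box not r implies not r)):
1. not ((Dia Box (q or p) implies Box (q or p)) or (Box not r implies not r)), u
2. not (Dia Box (q or p) implies Box (q or p)), u   [neg-or-rule on 1]
3. not (Box not r implies not r), u   [neg-or-rule on 1]
4. Dia Box (q or p), u   [neg-implies-rule on 2]
5. not Box (q or p), u   [neg-implies-rule on 2]
6. Box not r, u   [neg-implies-rule on 3]
7. r, u   [neg-implies-rule on 3]
8. Box (q or p), v   [Dia-rule on 4: fresh world v, uRv]
9. not r, v   [Box-rule on 6 via uRv]
10. not (q or p), w   [neg-Box-rule on 5: fresh world w, uRw]
11. not q, w   [neg-or-rule on 10]
12. not p, w   [neg-or-rule on 10]
13. not r, w   [Box-rule on 6 via uRw]
Accessibility: uRv, uRw
Complete open branch: countermodel on a K-frame, so not valid in K.
T-tableau for the negation not ((Dia Box (q or p) implies Box (q or p)) or (Box not r implies not r)):
1. not ((Dia Box (q or p) implies Box (q or p)) or (Box not r implies not r)), u
2. not (Dia Box (q or p) implies Box (q or p)), u   [neg-or-rule on 1]
3. not (Box not r implies not r), u   [neg-or-rule on 1]
4. Dia Box (q or p), u   [neg-implies-rule on 2]
5. not Box (q or p), u   [neg-implies-rule on 2]
6. Box not r, u   [neg-implies-rule on 3]
7. r, u   [neg-implies-rule on 3]
8. not r, u   [Box-rule on 6 via uRu]
Accessibility: uRu
Branch closes: r and not r both at u.
Every branch closes (one shown): valid in T, hence also in S4, S5 (every theorem of T is a theorem of S4 and S5).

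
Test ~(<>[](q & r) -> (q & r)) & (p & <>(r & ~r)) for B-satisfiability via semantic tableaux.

1. ~(<>[](q & r) -> (q & r)) & (p & <>(r & ~r)), 0
2. ~(<>[](q & r) -> (q & r)), 0   [&-rule on 1]
3. p & <>(r & ~r), 0   [&-rule on 1]
4. <>[](q & r), 0   [~->-rule on 2]
5. ~(q & r), 0   [~->-rule on 2]
6. p, 0   [&-rule on 3]
7. <>(r & ~r), 0   [&-rule on 3]
8. ~r, 0   [~&-rule on 5 (branches; this branch)]
9. [](q & r), 1   [<>-rule on 4: fresh world 1, 0R1]
10. q & r, 0   [[]-rule on 9 via 1R0]
11. q, 0   [&-rule on 10]
12. r, 0   [&-rule on 10]
Accessibility: 0R0, 0R1, 1R0, 1R1
Branch closes: r and ~r both at 0.
All branches of the tableau close; one closing branch shown above.

Unsatisfiable (every branch closes)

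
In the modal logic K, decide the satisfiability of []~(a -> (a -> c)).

1. []~(a -> (a -> c)), 0

Satisfiable (open branch found)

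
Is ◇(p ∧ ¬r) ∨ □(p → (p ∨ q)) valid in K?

Yes, valid

Tableau for the negation ¬(◇(p ∧ ¬r) ∨ □(p → (p ∨ q))):
1. ¬(◇(p ∧ ¬r) ∨ □(p → (p ∨ q))), w0
2. ¬◇(p ∧ ¬r), w0   [¬∨-rule on 1]
3. ¬□(p → (p ∨ q)), w0   [¬∨-rule on 1]
4. ¬(p → (p ∨ q)), w1   [¬□-rule on 3: fresh world w1, w0Rw1]
5. p, w1   [¬→-rule on 4]
6. ¬(p ∨ q), w1   [¬→-rule on 4]
7. ¬p, w1   [¬∨-rule on 6]
8. ¬q, w1   [¬∨-rule on 6]
Accessibility: w0Rw1
Branch closes: p and ¬p both at w1.
All branches of the negation close; one closing branch shown above.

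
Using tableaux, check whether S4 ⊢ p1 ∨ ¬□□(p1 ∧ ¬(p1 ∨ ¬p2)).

Tableau for the negation ¬(p1 ∨ ¬□□(p1 ∧ ¬(p1 ∨ ¬p2))):
1. ¬(p1 ∨ ¬□□(p1 ∧ ¬(p1 ∨ ¬p2))), u
2. ¬p1, u
3. □□(p1 ∧ ¬(p1 ∨ ¬p2)), u
4. □(p1 ∧ ¬(p1 ∨ ¬p2)), u
5. p1 ∧ ¬(p1 ∨ ¬p2), u
6. p1, u
7. ¬(p1 ∨ ¬p2), u
Accessibility: uRu
Branch closes: p1 and ¬p1 both at u.
All branches of the negation close; one closing branch shown above.

Valid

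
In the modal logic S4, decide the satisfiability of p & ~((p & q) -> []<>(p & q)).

Yes, satisfiable

1. p & ~((p & q) -> []<>(p & q)), w0
2. p, w0   [&-rule on 1]
3. ~((p & q) -> []<>(p & q)), w0   [&-rule on 1]
4. p & q, w0   [~->-rule on 3]
5. ~[]<>(p & q), w0   [~->-rule on 3]
6. q, w0   [&-rule on 4]
7. ~<>(p & q), w1   [~[]-rule on 5: fresh world w1, w0Rw1]
8. ~(p & q), w1   [~<>-rule on 7 via w1Rw1]
9. ~q, w1   [~&-rule on 8 (branches; this branch)]
Accessibility: w0Rw0, w0Rw1, w1Rw1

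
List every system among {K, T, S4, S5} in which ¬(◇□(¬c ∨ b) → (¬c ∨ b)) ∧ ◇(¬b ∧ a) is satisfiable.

K, T, S4

S5-tableau for the formula:
1. ¬(◇□(¬c ∨ b) → (¬c ∨ b)) ∧ ◇(¬b ∧ a), u
2. ¬(◇□(¬c ∨ b) → (¬c ∨ b)), u
3. ◇(¬b ∧ a), u
4. ◇□(¬c ∨ b), u
5. ¬(¬c ∨ b), u
6. c, u
7. ¬b, u
8. ¬b ∧ a, v
9. ¬b, v
10. a, v
11. □(¬c ∨ b), w
12. ¬c ∨ b, u
13. ¬c ∨ b, v
14. ¬c ∨ b, w
15. b, u
Accessibility: uRu, uRv, uRw, vRu, vRv, vRw, wRu, wRv, wRw
Branch closes: b and ¬b both at u.
Every branch closes (one shown): unsatisfiable in S5.
S4-tableau for the formula:
1. ¬(◇□(¬c ∨ b) → (¬c ∨ b)) ∧ ◇(¬b ∧ a), u
2. ¬(◇□(¬c ∨ b) → (¬c ∨ b)), u
3. ◇(¬b ∧ a), u
4. ◇□(¬c ∨ b), u
5. ¬(¬c ∨ b), u
6. c, u
7. ¬b, u
8. ¬b ∧ a, v
9. ¬b, v
10. a, v
11. □(¬c ∨ b), w
12. ¬c ∨ b, w
13. b, w
Accessibility: uRu, uRv, uRw, vRv, wRw
Complete open branch: satisfiable in S4, hence also in K, T (this S4-model is also a K-model and a T-model).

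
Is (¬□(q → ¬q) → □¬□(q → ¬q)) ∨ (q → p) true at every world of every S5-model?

Tableau for the negation ¬((¬□(q → ¬q) → □¬□(q → ¬q)) ∨ (q → p)):
1. ¬((¬□(q → ¬q) → □¬□(q → ¬q)) ∨ (q → p)), 0
2. ¬(¬□(q → ¬q) → □¬□(q → ¬q)), 0
3. ¬(q → p), 0
4. ¬□(q → ¬q), 0
5. ¬□¬□(q → ¬q), 0
6. q, 0
7. ¬p, 0
8. ¬(q → ¬q), 1
9. q, 1
10. □(q → ¬q), 2
11. q → ¬q, 0
12. q → ¬q, 1
13. q → ¬q, 2
14. ¬q, 0
Accessibility: 0R0, 0R1, 0R2, 1R0, 1R1, 1R2, 2R0, 2R1, 2R2
Branch closes: q and ¬q both at 0.
All branches of the negation close; one closing branch shown above.

Yes, valid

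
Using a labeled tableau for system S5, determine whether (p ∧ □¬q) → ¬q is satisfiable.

1. (p ∧ □¬q) → ¬q, u
2. ¬q, u
Accessibility: uRu

Satisfiable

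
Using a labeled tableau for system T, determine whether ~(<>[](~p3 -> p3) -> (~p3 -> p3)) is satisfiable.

Yes, satisfiable

1. ~(<>[](~p3 -> p3) -> (~p3 -> p3)), 0
2. <>[](~p3 -> p3), 0   [~->-rule on 1]
3. ~(~p3 -> p3), 0   [~->-rule on 1]
4. ~p3, 0   [~->-rule on 3]
5. [](~p3 -> p3), 1   [<>-rule on 2: fresh world 1, 0R1]
6. ~p3 -> p3, 1   [[]-rule on 5 via 1R1]
7. p3, 1   [->-rule on 6 (branches; this branch)]
Accessibility: 0R0, 0R1, 1R1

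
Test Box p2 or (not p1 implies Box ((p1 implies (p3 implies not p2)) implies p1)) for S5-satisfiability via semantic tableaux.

Yes, satisfiable

1. Box p2 or (not p1 implies Box ((p1 implies (p3 implies not p2)) implies p1)), w0
2. not p1 implies Box ((p1 implies (p3 implies not p2)) implies p1), w0   [or-rule on 1 (branches; this branch)]
3. Box ((p1 implies (p3 implies not p2)) implies p1), w0   [implies-rule on 2 (branches; this branch)]
4. (p1 implies (p3 implies not p2)) implies p1, w0   [Box-rule on 3 via w0Rw0]
5. p1, w0   [implies-rule on 4 (branches; this branch)]
Accessibility: w0Rw0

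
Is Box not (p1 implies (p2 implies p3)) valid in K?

Tableau for the negation not Box not (p1 implies (p2 implies p3)):
1. not Box not (p1 implies (p2 implies p3)), 0
2. p1 implies (p2 implies p3), 1
3. p2 implies p3, 1
4. p3, 1
Accessibility: 0R1
The negation has an open branch (countermodel exists).

Invalid (countermodel exists)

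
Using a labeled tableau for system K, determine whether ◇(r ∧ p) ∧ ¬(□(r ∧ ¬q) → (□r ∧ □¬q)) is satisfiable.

Unsatisfiable (every branch closes)

1. ◇(r ∧ p) ∧ ¬(□(r ∧ ¬q) → (□r ∧ □¬q)), u
2. ◇(r ∧ p), u
3. ¬(□(r ∧ ¬q) → (□r ∧ □¬q)), u
4. □(r ∧ ¬q), u
5. ¬(□r ∧ □¬q), u
6. ¬□¬q, u
7. r ∧ p, v
8. r, v
9. p, v
10. r ∧ ¬q, v
11. ¬q, v
12. q, w
13. r ∧ ¬q, w
14. r, w
15. ¬q, w
Accessibility: uRv, uRw
Branch closes: q and ¬q both at w.
(One branch shown.) All branches close.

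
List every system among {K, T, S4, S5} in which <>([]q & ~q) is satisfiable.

K

T-tableau for the formula:
1. <>([]q & ~q), w0
2. []q & ~q, w1   [<>-rule on 1: fresh world w1, w0Rw1]
3. []q, w1   [&-rule on 2]
4. ~q, w1   [&-rule on 2]
5. q, w1   [[]-rule on 3 via w1Rw1]
Accessibility: w0Rw0, w0Rw1, w1Rw1
Branch closes: q and ~q both at w1.
Every branch closes (one shown): unsatisfiable in T, hence also in S4, S5 (every S4/S5-frame is a T-frame).
K-tableau for the formula:
1. <>([]q & ~q), w0
2. []q & ~q, w1   [<>-rule on 1: fresh world w1, w0Rw1]
3. []q, w1   [&-rule on 2]
4. ~q, w1   [&-rule on 2]
Accessibility: w0Rw1
Complete open branch: satisfiable in K.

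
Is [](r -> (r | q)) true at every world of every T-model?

Tableau for the negation ~[](r -> (r | q)):
1. ~[](r -> (r | q)), u
2. ~(r -> (r | q)), v
3. r, v
4. ~(r | q), v
5. ~r, v
6. ~q, v
Accessibility: uRu, uRv, vRv
Branch closes: r and ~r both at v.
Every branch of the negation's tableau closes; the branch above is one of them.

Valid in T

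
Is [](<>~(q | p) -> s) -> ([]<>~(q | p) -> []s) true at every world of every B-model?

Valid

Tableau for the negation ~([](<>~(q | p) -> s) -> ([]<>~(q | p) -> []s)):
1. ~([](<>~(q | p) -> s) -> ([]<>~(q | p) -> []s)), 0
2. [](<>~(q | p) -> s), 0   [~->-rule on 1]
3. ~([]<>~(q | p) -> []s), 0   [~->-rule on 1]
4. []<>~(q | p), 0   [~->-rule on 3]
5. ~[]s, 0   [~->-rule on 3]
6. <>~(q | p) -> s, 0   [[]-rule on 2 via 0R0]
7. <>~(q | p), 0   [[]-rule on 4 via 0R0]
8. s, 0   [->-rule on 6 (branches; this branch)]
9. ~s, 1   [~[]-rule on 5: fresh world 1, 0R1]
10. <>~(q | p) -> s, 1   [[]-rule on 2 via 0R1]
11. <>~(q | p), 1   [[]-rule on 4 via 0R1]
12. ~<>~(q | p), 1   [->-rule on 10 (branches; this branch)]
13. q | p, 0   [~<>-rule on 12 via 1R0]
14. q | p, 1   [~<>-rule on 12 via 1R1]
15. p, 0   [|-rule on 13 (branches; this branch)]
16. p, 1   [|-rule on 14 (branches; this branch)]
17. ~(q | p), 2   [<>-rule on 7: fresh world 2, 0R2]
18. ~q, 2   [~|-rule on 17]
19. ~p, 2   [~|-rule on 17]
20. <>~(q | p) -> s, 2   [[]-rule on 2 via 0R2]
21. <>~(q | p), 2   [[]-rule on 4 via 0R2]
22. s, 2   [->-rule on 20 (branches; this branch)]
23. ~(q | p), 3   [<>-rule on 11: fresh world 3, 1R3]
24. ~q, 3   [~|-rule on 23]
25. ~p, 3   [~|-rule on 23]
26. q | p, 3   [~<>-rule on 12 via 1R3]
27. p, 3   [|-rule on 26 (branches; this branch)]
Accessibility: 0R0, 0R1, 0R2, 1R0, 1R1, 1R3, 2R0, 2R2, 3R1, 3R3
Branch closes: p and ~p both at 3.
Every branch of the negation's tableau closes; the branch above is one of them.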